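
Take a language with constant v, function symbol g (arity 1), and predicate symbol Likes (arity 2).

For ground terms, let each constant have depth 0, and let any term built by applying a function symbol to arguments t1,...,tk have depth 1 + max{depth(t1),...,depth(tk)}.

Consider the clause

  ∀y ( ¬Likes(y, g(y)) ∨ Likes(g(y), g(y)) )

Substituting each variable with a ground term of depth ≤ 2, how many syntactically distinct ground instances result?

Ground terms of depth ≤ 2:
  Count level by level. With function symbols g/1, the terms of depth ≤ k are the 1 constant together with each function applied to depth-≤(k−1) tuples, so N_k = 1 + N_{k-1}.
  N_0 = 1
  N_1 = 1 + 1 = 2
  N_2 = 1 + 2 = 3
  Explicitly: v, g(v), g(g(v)).
So there are 3 ground terms available for substitution.
The clause has 1 distinct variable (y), which appears in the body. In the free term algebra distinct substitutions yield syntactically distinct ground instances.
Number of ground instances = 3.

3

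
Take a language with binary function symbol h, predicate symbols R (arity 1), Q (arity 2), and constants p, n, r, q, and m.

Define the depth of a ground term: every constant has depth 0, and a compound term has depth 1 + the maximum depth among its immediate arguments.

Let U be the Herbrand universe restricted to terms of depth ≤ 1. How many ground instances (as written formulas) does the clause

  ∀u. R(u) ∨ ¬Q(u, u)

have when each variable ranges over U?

Ground terms of depth ≤ 1:
  Let N_k count ground terms of depth at most k. Each non-constant term of depth ≤ k is some function symbol applied to depth-≤(k−1) arguments, giving N_k = 5 + N_{k-1}^2.
  N_0 = 5
  N_1 = 5 + 5^2 = 30
So there are 30 ground terms available for substitution.
There is 1 variable to instantiate (u),  occurring in at least one literal, so different choices give different ground instances.
Number of ground instances = 30.

30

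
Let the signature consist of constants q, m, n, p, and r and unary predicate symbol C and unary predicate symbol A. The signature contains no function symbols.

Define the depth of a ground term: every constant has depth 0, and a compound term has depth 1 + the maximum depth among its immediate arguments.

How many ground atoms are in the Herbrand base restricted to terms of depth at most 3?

10

First count ground terms of depth ≤ 3.
With no function symbols every ground term is a constant, so there are exactly 5 ground terms at every depth bound.
N_0 = 5
N_1 = 5
N_2 = 5
N_3 = 5
Explicitly: q, m, n, p, r.
So |H| = 5.
A ground atom is a predicate applied to a tuple of terms from H, so the count is the sum over predicates of |H|^arity:
  C: 5;  A: 5
Total ground atoms: 5 + 5 = 10.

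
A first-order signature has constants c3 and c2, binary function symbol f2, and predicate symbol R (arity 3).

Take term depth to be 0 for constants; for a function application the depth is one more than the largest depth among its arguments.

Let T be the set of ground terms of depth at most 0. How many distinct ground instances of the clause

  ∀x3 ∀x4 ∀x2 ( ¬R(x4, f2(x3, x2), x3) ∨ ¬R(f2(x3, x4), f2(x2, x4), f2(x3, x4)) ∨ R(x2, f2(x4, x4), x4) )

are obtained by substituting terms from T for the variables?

Ground terms of depth ≤ 0:
  If N_k denotes the number of depth-≤k ground terms, the 2 constants give N_0 = 2, and each function symbol of arity r contributes N_{k-1}^r new terms at level k: N_k = 2 + N_{k-1}^2.
  N_0 = 2
So there are 2 ground terms available for substitution.
The body mentions every one of the 3 quantified variables; since ground terms form a free algebra, no two substitutions collapse to the same formula.
Number of ground instances = 2^3 = 8.

8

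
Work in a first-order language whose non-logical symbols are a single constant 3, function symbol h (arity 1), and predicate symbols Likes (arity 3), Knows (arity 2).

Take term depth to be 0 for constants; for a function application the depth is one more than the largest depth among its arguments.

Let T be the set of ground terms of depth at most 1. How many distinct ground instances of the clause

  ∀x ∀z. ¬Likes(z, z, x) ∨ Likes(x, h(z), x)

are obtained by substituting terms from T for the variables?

4

Ground terms of depth ≤ 1:
  Count level by level. With function symbols h/1, the terms of depth ≤ k are the 1 constant together with each function applied to depth-≤(k−1) tuples, so N_k = 1 + N_{k-1}.
  N_0 = 1
  N_1 = 1 + 1 = 2
So there are 2 ground terms available for substitution.
There are 2 variables to instantiate (x, z), each occurring in at least one literal, so different choices give different ground instances.
Number of ground instances = 2^2 = 4.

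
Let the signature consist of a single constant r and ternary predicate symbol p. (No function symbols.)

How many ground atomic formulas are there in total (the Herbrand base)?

1

With no function symbols, the Herbrand universe is just the 1 constant.
Ground atoms per predicate: p: 1^3 = 1.
Herbrand base size = 1 = 1.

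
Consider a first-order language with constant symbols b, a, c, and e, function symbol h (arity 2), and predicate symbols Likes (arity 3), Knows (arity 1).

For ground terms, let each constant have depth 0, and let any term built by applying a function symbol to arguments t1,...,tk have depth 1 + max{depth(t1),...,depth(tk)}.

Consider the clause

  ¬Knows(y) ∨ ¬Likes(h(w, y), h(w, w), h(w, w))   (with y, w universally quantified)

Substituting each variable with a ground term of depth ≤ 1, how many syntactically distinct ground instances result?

400

Ground terms of depth ≤ 1:
  Write N_k for the number of ground terms of depth ≤ k. A term of depth ≤ k is either a constant or a function symbol applied to arguments of depth ≤ k−1, so N_k = 4 + N_{k-1}^2.
  N_0 = 4
  N_1 = 4 + 4^2 = 20
So there are 20 ground terms available for substitution.
The body mentions every one of the 2 quantified variables; since ground terms form a free algebra, no two substitutions collapse to the same formula.
Number of ground instances = 20^2 = 400.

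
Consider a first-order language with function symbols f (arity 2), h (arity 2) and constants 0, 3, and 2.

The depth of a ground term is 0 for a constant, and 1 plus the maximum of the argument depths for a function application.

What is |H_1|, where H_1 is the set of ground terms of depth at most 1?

Count level by level. With function symbols f/2, h/2, the terms of depth ≤ k are the 3 constants together with each function applied to depth-≤(k−1) tuples, so N_k = 3 + N_{k-1}^2 + N_{k-1}^2.
N_0 = 3
N_1 = 3 + 3^2 + 3^2 = 21

21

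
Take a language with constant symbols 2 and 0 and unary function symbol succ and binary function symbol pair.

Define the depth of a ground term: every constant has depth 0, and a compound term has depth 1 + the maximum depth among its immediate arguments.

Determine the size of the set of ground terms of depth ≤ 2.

74

Let N_k count ground terms of depth at most k. Each non-constant term of depth ≤ k is some function symbol applied to depth-≤(k−1) arguments, giving N_k = 2 + N_{k-1} + N_{k-1}^2.
N_0 = 2
N_1 = 2 + 2 + 2^2 = 8
N_2 = 2 + 8 + 8^2 = 74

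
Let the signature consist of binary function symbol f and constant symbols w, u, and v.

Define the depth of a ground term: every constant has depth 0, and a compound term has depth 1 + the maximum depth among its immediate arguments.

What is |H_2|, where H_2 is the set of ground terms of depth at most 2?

147

Count level by level. With function symbols f/2, the terms of depth ≤ k are the 3 constants together with each function applied to depth-≤(k−1) tuples, so N_k = 3 + N_{k-1}^2.
N_0 = 3
N_1 = 3 + 3^2 = 12
N_2 = 3 + 12^2 = 147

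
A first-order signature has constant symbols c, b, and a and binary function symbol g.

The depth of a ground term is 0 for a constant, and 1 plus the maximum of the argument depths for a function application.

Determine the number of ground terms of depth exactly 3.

Write N_k for the number of ground terms of depth ≤ k. A term of depth ≤ k is either a constant or a function symbol applied to arguments of depth ≤ k−1, so N_k = 3 + N_{k-1}^2.
N_0 = 3
N_1 = 3 + 3^2 = 12
N_2 = 3 + 12^2 = 147
N_3 = 3 + 147^2 = 21612
Terms of depth exactly 3: N_3 − N_2 = 21612 − 147 = 21465.

21465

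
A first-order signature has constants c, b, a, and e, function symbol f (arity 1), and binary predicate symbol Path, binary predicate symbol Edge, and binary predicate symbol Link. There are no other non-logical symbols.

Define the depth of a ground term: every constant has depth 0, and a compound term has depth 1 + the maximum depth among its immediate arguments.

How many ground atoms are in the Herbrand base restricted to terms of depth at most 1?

First count ground terms of depth ≤ 1.
Let N_k count ground terms of depth at most k. Each non-constant term of depth ≤ k is some function symbol applied to depth-≤(k−1) arguments, giving N_k = 4 + N_{k-1}.
N_0 = 4
N_1 = 4 + 4 = 8
Explicitly: c, b, a, e, f(c), f(b), f(a), f(e).
So |H| = 8.
For each predicate symbol, the number of ground atoms is |H| raised to its arity; summing:
  Path: 8^2 = 64;  Edge: 8^2 = 64;  Link: 8^2 = 64
Total ground atoms: 64 + 64 + 64 = 192.

192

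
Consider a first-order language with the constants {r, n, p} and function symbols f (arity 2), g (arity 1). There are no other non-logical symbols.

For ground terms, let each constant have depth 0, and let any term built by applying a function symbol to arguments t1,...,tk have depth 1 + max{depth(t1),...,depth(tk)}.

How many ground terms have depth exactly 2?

228

Let N_k = |{terms of depth ≤ k}|. Then N_0 = 3 and N_k = 3 + N_{k-1}^2 + N_{k-1} for k ≥ 1 (one summand per function symbol, arity giving the exponent).
N_0 = 3
N_1 = 3 + 3^2 + 3 = 15
N_2 = 3 + 15^2 + 15 = 243
Terms of depth exactly 2: N_2 − N_1 = 243 − 15 = 228.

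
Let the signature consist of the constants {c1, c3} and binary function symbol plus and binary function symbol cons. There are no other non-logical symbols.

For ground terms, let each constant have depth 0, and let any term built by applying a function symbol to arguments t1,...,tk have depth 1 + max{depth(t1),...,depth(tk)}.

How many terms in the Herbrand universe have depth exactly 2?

192

Let N_k count ground terms of depth at most k. Each non-constant term of depth ≤ k is some function symbol applied to depth-≤(k−1) arguments, giving N_k = 2 + N_{k-1}^2 + N_{k-1}^2.
N_0 = 2
N_1 = 2 + 2^2 + 2^2 = 10
N_2 = 2 + 10^2 + 10^2 = 202
Terms of depth exactly 2: N_2 − N_1 = 202 − 10 = 192.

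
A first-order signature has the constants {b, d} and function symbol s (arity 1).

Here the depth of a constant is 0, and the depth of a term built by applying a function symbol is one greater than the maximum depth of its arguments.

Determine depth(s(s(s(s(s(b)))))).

depth(s(b)) = 1 + depth(b) = 1 + 0 = 1
depth(s(s(b))) = 1 + depth(s(b)) = 1 + 1 = 2
depth(s(s(s(b)))) = 1 + depth(s(s(b))) = 1 + 2 = 3
depth(s(s(s(s(b))))) = 1 + depth(s(s(s(b)))) = 1 + 3 = 4
depth(s(s(s(s(s(b)))))) = 1 + depth(s(s(s(s(b))))) = 1 + 4 = 5

5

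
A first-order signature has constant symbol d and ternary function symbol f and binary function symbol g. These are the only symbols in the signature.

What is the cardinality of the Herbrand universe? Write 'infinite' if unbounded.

infinite

The signature has at least one function symbol (f, arity 3) and at least one constant (d).
Iterating f gives infinitely many distinct ground terms: d, f(d, d, d), f(f(d, d, d), f(d, d, d), f(d, d, d)), ...
So the Herbrand universe is infinite.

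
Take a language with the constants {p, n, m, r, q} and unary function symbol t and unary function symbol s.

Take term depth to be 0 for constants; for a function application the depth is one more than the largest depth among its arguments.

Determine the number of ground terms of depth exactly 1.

10

Count level by level. With function symbols t/1, s/1, the terms of depth ≤ k are the 5 constants together with each function applied to depth-≤(k−1) tuples, so N_k = 5 + N_{k-1} + N_{k-1}.
N_0 = 5
N_1 = 5 + 5 + 5 = 15
Terms of depth exactly 1: N_1 − N_0 = 15 − 5 = 10.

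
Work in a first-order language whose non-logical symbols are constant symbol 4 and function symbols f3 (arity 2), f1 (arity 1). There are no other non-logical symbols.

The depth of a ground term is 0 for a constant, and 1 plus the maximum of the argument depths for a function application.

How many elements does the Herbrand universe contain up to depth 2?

13

Write N_k for the number of ground terms of depth ≤ k. A term of depth ≤ k is either a constant or a function symbol applied to arguments of depth ≤ k−1, so N_k = 1 + N_{k-1}^2 + N_{k-1}.
N_0 = 1
N_1 = 1 + 1^2 + 1 = 3
N_2 = 1 + 3^2 + 3 = 13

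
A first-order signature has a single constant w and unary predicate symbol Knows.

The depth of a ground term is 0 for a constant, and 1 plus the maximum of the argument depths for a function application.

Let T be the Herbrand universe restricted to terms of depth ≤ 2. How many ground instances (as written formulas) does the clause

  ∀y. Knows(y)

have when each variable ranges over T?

1

Ground terms of depth ≤ 2:
  With no function symbols every ground term is a constant, so there is exactly 1 ground term at every depth bound.
  N_0 = 1
  N_1 = 1
  N_2 = 1
So there is exactly 1 ground term available for substitution.
The body mentions the single quantified variable y; since ground terms form a free algebra, no two substitutions collapse to the same formula.
Number of ground instances = 1.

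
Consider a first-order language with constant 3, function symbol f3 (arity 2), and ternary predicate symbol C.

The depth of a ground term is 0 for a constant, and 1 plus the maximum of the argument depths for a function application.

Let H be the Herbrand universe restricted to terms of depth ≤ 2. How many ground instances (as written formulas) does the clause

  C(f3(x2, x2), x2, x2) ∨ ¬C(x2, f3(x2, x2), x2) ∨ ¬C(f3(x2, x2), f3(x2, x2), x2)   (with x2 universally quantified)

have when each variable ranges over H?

Ground terms of depth ≤ 2:
  If N_k denotes the number of depth-≤k ground terms, the 1 constant gives N_0 = 1, and each function symbol of arity r contributes N_{k-1}^r new terms at level k: N_k = 1 + N_{k-1}^2.
  N_0 = 1
  N_1 = 1 + 1^2 = 2
  N_2 = 1 + 2^2 = 5
  Explicitly: 3, f3(3, 3), f3(3, f3(3, 3)), f3(f3(3, 3), 3), f3(f3(3, 3), f3(3, 3)).
So there are 5 ground terms available for substitution.
The variable x2 ranges independently over the available ground terms, and distinct assignments produce distinct instances.
Number of ground instances = 5.

5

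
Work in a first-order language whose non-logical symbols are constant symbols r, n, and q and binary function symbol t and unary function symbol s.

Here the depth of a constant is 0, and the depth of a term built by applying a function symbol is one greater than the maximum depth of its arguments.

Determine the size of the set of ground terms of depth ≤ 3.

59295

If N_k denotes the number of depth-≤k ground terms, the 3 constants give N_0 = 3, and each function symbol of arity r contributes N_{k-1}^r new terms at level k: N_k = 3 + N_{k-1}^2 + N_{k-1}.
N_0 = 3
N_1 = 3 + 3^2 + 3 = 15
N_2 = 3 + 15^2 + 15 = 243
N_3 = 3 + 243^2 + 243 = 59295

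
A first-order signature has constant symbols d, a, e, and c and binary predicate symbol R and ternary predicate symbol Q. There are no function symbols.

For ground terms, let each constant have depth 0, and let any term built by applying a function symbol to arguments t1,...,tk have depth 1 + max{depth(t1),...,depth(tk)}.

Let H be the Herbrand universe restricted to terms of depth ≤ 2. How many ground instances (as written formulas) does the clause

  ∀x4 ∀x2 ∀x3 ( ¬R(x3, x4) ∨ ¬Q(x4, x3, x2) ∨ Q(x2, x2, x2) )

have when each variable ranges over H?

64

Ground terms of depth ≤ 2:
  With no function symbols every ground term is a constant, so there are exactly 4 ground terms at every depth bound.
  N_0 = 4
  N_1 = 4
  N_2 = 4
  Explicitly: d, a, e, c.
So there are 4 ground terms available for substitution.
Each of x4, x2, x3 ranges independently over the available ground terms, and distinct assignments produce distinct instances.
Number of ground instances = 4^3 = 64.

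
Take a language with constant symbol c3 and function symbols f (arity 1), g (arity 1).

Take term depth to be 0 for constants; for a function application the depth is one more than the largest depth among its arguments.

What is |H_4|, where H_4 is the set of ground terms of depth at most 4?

31

Write N_k for the number of ground terms of depth ≤ k. A term of depth ≤ k is either a constant or a function symbol applied to arguments of depth ≤ k−1, so N_k = 1 + N_{k-1} + N_{k-1}.
N_0 = 1
N_1 = 1 + 1 + 1 = 3
N_2 = 1 + 3 + 3 = 7
N_3 = 1 + 7 + 7 = 15
N_4 = 1 + 15 + 15 = 31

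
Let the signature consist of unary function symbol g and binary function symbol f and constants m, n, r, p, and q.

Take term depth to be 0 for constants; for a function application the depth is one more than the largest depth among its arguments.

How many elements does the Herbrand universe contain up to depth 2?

If N_k denotes the number of depth-≤k ground terms, the 5 constants give N_0 = 5, and each function symbol of arity r contributes N_{k-1}^r new terms at level k: N_k = 5 + N_{k-1} + N_{k-1}^2.
N_0 = 5
N_1 = 5 + 5 + 5^2 = 35
N_2 = 5 + 35 + 35^2 = 1265

1265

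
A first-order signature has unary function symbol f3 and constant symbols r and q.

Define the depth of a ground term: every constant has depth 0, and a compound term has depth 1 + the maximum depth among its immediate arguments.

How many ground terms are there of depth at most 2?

Let N_k count ground terms of depth at most k. Each non-constant term of depth ≤ k is some function symbol applied to depth-≤(k−1) arguments, giving N_k = 2 + N_{k-1}.
N_0 = 2
N_1 = 2 + 2 = 4
N_2 = 2 + 4 = 6

6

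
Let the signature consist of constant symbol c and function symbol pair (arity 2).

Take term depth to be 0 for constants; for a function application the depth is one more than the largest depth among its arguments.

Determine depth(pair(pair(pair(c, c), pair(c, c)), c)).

depth(pair(c, c)) = 1 + max(0, 0) = 1
depth(pair(pair(c, c), pair(c, c))) = 1 + max(1, 1) = 2
depth(pair(pair(pair(c, c), pair(c, c)), c)) = 1 + max(2, 0) = 3

3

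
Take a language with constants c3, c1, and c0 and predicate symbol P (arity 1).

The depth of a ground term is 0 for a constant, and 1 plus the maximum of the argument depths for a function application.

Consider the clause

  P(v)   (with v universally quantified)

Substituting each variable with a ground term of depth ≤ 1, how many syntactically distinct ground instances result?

3

Ground terms of depth ≤ 1:
  With no function symbols every ground term is a constant, so there are exactly 3 ground terms at every depth bound.
  N_0 = 3
  N_1 = 3
  Explicitly: c3, c1, c0.
So there are 3 ground terms available for substitution.
The clause has 1 distinct variable (v), which appears in the body. In the free term algebra distinct substitutions yield syntactically distinct ground instances.
Number of ground instances = 3.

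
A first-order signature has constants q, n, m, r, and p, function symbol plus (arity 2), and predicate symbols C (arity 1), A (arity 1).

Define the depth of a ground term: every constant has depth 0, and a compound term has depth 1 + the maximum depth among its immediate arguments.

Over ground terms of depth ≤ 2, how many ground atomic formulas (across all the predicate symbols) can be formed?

First count ground terms of depth ≤ 2.
Count level by level. With function symbols plus/2, the terms of depth ≤ k are the 5 constants together with each function applied to depth-≤(k−1) tuples, so N_k = 5 + N_{k-1}^2.
N_0 = 5
N_1 = 5 + 5^2 = 30
N_2 = 5 + 30^2 = 905
So |H| = 905.
Ground atoms are formed by filling each argument slot of a predicate with a term from H, so an r-ary predicate gives |H|^r atoms:
  C: 905;  A: 905
Total ground atoms: 905 + 905 = 1810.

1810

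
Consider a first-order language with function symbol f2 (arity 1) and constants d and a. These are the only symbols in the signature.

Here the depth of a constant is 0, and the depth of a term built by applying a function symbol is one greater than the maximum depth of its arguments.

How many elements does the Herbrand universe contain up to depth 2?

Write N_k for the number of ground terms of depth ≤ k. A term of depth ≤ k is either a constant or a function symbol applied to arguments of depth ≤ k−1, so N_k = 2 + N_{k-1}.
N_0 = 2
N_1 = 2 + 2 = 4
N_2 = 2 + 4 = 6

6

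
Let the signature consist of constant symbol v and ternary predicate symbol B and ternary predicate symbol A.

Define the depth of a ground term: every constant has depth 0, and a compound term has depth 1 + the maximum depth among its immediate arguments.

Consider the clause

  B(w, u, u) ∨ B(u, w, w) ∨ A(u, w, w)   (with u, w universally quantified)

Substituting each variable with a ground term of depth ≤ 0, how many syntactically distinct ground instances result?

Ground terms of depth ≤ 0:
  With no function symbols every ground term is a constant, so there is exactly 1 ground term at every depth bound.
  N_0 = 1
  Explicitly: v.
So there is exactly 1 ground term available for substitution.
There are 2 variables to instantiate (u, w), each occurring in at least one literal, so different choices give different ground instances.
Number of ground instances = 1^2 = 1.

1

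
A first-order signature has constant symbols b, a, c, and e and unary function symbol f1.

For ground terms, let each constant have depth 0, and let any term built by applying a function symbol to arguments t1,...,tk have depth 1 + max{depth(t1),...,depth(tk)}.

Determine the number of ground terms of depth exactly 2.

4

Let N_k = |{terms of depth ≤ k}|. Then N_0 = 4 and N_k = 4 + N_{k-1} for k ≥ 1 (one summand per function symbol, arity giving the exponent).
N_0 = 4
N_1 = 4 + 4 = 8
N_2 = 4 + 8 = 12
Terms of depth exactly 2: N_2 − N_1 = 12 − 8 = 4.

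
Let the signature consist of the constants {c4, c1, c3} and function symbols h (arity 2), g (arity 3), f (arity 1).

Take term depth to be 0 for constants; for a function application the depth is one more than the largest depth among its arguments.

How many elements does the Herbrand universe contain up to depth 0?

Let N_k count ground terms of depth at most k. Each non-constant term of depth ≤ k is some function symbol applied to depth-≤(k−1) arguments, giving N_k = 3 + N_{k-1}^2 + N_{k-1}^3 + N_{k-1}.
N_0 = 3
Explicitly: c4, c1, c3.

3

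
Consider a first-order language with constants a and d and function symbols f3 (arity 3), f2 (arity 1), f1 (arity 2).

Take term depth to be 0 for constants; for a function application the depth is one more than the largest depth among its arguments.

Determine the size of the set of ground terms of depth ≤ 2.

4370

Count level by level. With function symbols f3/3, f2/1, f1/2, the terms of depth ≤ k are the 2 constants together with each function applied to depth-≤(k−1) tuples, so N_k = 2 + N_{k-1}^3 + N_{k-1} + N_{k-1}^2.
N_0 = 2
N_1 = 2 + 2^3 + 2 + 2^2 = 16
N_2 = 2 + 16^3 + 16 + 16^2 = 4370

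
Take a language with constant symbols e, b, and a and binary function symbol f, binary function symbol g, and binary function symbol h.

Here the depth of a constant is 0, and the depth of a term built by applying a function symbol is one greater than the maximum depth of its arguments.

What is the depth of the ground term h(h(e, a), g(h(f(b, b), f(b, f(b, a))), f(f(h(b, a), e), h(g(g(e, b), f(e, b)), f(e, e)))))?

depth(h(e, a)) = 1 + max(0, 0) = 1
depth(f(b, b)) = 1 + max(0, 0) = 1
depth(f(b, a)) = 1 + max(0, 0) = 1
depth(f(b, f(b, a))) = 1 + max(0, 1) = 2
depth(h(f(b, b), f(b, f(b, a)))) = 1 + max(1, 2) = 3
depth(h(b, a)) = 1 + max(0, 0) = 1
depth(f(h(b, a), e)) = 1 + max(1, 0) = 2
depth(g(e, b)) = 1 + max(0, 0) = 1
depth(f(e, b)) = 1 + max(0, 0) = 1
depth(g(g(e, b), f(e, b))) = 1 + max(1, 1) = 2
depth(f(e, e)) = 1 + max(0, 0) = 1
depth(h(g(g(e, b), f(e, b)), f(e, e))) = 1 + max(2, 1) = 3
depth(f(f(h(b, a), e), h(g(g(e, b), f(e, b)), f(e, e)))) = 1 + max(2, 3) = 4
depth(g(h(f(b, b), f(b, f(b, a))), f(f(h(b, a), e), h(g(g(e, b), f(e, b)), f(e, e))))) = 1 + max(3, 4) = 5
depth(h(h(e, a), g(h(f(b, b), f(b, f(b, a))), f(f(h(b, a), e), h(g(g(e, b), f(e, b)), f(e, e)))))) = 1 + max(1, 5) = 6

6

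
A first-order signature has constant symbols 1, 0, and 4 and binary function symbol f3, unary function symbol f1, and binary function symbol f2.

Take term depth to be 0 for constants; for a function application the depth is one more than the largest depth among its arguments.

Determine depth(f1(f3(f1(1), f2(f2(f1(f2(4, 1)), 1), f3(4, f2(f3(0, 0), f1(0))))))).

depth(f1(1)) = 1 + depth(1) = 1 + 0 = 1
depth(f2(4, 1)) = 1 + max(0, 0) = 1
depth(f1(f2(4, 1))) = 1 + depth(f2(4, 1)) = 1 + 1 = 2
depth(f2(f1(f2(4, 1)), 1)) = 1 + max(2, 0) = 3
depth(f3(0, 0)) = 1 + max(0, 0) = 1
depth(f1(0)) = 1 + depth(0) = 1 + 0 = 1
depth(f2(f3(0, 0), f1(0))) = 1 + max(1, 1) = 2
depth(f3(4, f2(f3(0, 0), f1(0)))) = 1 + max(0, 2) = 3
depth(f2(f2(f1(f2(4, 1)), 1), f3(4, f2(f3(0, 0), f1(0))))) = 1 + max(3, 3) = 4
depth(f3(f1(1), f2(f2(f1(f2(4, 1)), 1), f3(4, f2(f3(0, 0), f1(0)))))) = 1 + max(1, 4) = 5
depth(f1(f3(f1(1), f2(f2(f1(f2(4, 1)), 1), f3(4, f2(f3(0, 0), f1(0))))))) = 1 + depth(f3(f1(1), f2(f2(f1(f2(4, 1)), 1), f3(4, f2(f3(0, 0), f1(0)))))) = 1 + 5 = 6

6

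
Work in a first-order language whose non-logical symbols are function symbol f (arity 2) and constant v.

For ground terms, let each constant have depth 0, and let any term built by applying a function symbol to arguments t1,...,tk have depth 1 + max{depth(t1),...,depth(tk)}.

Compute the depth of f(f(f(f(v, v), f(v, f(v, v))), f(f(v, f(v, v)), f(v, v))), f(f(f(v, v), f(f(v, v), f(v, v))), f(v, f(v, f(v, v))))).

depth(f(v, v)) = 1 + max(0, 0) = 1
depth(f(v, f(v, v))) = 1 + max(0, 1) = 2
depth(f(f(v, v), f(v, f(v, v)))) = 1 + max(1, 2) = 3
depth(f(f(v, f(v, v)), f(v, v))) = 1 + max(2, 1) = 3
depth(f(f(f(v, v), f(v, f(v, v))), f(f(v, f(v, v)), f(v, v)))) = 1 + max(3, 3) = 4
depth(f(f(v, v), f(v, v))) = 1 + max(1, 1) = 2
depth(f(f(v, v), f(f(v, v), f(v, v)))) = 1 + max(1, 2) = 3
depth(f(v, f(v, f(v, v)))) = 1 + max(0, 2) = 3
depth(f(f(f(v, v), f(f(v, v), f(v, v))), f(v, f(v, f(v, v))))) = 1 + max(3, 3) = 4
depth(f(f(f(f(v, v), f(v, f(v, v))), f(f(v, f(v, v)), f(v, v))), f(f(f(v, v), f(f(v, v), f(v, v))), f(v, f(v, f(v, v)))))) = 1 + max(4, 4) = 5

5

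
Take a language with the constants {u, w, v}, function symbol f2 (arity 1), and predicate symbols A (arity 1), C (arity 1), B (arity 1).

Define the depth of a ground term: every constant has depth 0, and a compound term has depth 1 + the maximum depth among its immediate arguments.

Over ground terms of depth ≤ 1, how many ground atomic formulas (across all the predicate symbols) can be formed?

18

First count ground terms of depth ≤ 1.
Let N_k = |{terms of depth ≤ k}|. Then N_0 = 3 and N_k = 3 + N_{k-1} for k ≥ 1 (one summand per function symbol, arity giving the exponent).
N_0 = 3
N_1 = 3 + 3 = 6
So |H| = 6.
Ground atoms are formed by filling each argument slot of a predicate with a term from H, so an r-ary predicate gives |H|^r atoms:
  A: 6;  C: 6;  B: 6
Total ground atoms: 6 + 6 + 6 = 18.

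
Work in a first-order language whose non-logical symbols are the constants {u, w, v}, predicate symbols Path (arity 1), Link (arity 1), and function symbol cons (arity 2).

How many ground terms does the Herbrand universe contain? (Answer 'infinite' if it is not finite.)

infinite

The signature has at least one function symbol (cons, arity 2) and at least one constant (u).
Iterating cons gives infinitely many distinct ground terms: u, cons(u, u), cons(cons(u, u), cons(u, u)), ...
So the Herbrand universe is infinite.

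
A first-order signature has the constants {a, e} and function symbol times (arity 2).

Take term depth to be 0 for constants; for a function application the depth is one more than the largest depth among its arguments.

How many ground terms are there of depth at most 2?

38

Let N_k count ground terms of depth at most k. Each non-constant term of depth ≤ k is some function symbol applied to depth-≤(k−1) arguments, giving N_k = 2 + N_{k-1}^2.
N_0 = 2
N_1 = 2 + 2^2 = 6
N_2 = 2 + 6^2 = 38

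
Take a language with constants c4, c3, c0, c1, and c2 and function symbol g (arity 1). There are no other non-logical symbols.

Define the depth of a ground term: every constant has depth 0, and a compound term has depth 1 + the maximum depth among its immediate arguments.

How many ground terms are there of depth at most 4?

25

If N_k denotes the number of depth-≤k ground terms, the 5 constants give N_0 = 5, and each function symbol of arity r contributes N_{k-1}^r new terms at level k: N_k = 5 + N_{k-1}.
N_0 = 5
N_1 = 5 + 5 = 10
N_2 = 5 + 10 = 15
N_3 = 5 + 15 = 20
N_4 = 5 + 20 = 25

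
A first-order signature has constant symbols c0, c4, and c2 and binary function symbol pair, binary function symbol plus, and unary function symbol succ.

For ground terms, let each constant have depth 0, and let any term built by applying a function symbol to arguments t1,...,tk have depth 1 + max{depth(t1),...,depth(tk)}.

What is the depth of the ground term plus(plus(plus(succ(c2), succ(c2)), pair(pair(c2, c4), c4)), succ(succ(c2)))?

depth(succ(c2)) = 1 + depth(c2) = 1 + 0 = 1
depth(plus(succ(c2), succ(c2))) = 1 + max(1, 1) = 2
depth(pair(c2, c4)) = 1 + max(0, 0) = 1
depth(pair(pair(c2, c4), c4)) = 1 + max(1, 0) = 2
depth(plus(plus(succ(c2), succ(c2)), pair(pair(c2, c4), c4))) = 1 + max(2, 2) = 3
depth(succ(succ(c2))) = 1 + depth(succ(c2)) = 1 + 1 = 2
depth(plus(plus(plus(succ(c2), succ(c2)), pair(pair(c2, c4), c4)), succ(succ(c2)))) = 1 + max(3, 2) = 4

4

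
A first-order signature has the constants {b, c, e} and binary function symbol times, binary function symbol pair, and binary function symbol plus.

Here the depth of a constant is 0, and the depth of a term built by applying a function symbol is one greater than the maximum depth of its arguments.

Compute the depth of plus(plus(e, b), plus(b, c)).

2

depth(plus(e, b)) = 1 + max(0, 0) = 1
depth(plus(b, c)) = 1 + max(0, 0) = 1
depth(plus(plus(e, b), plus(b, c))) = 1 + max(1, 1) = 2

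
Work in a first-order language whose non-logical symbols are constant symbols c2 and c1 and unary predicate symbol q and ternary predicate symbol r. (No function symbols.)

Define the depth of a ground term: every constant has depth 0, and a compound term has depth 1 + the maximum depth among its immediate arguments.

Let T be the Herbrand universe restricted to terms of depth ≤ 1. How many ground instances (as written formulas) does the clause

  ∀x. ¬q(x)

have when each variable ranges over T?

Ground terms of depth ≤ 1:
  With no function symbols every ground term is a constant, so there are exactly 2 ground terms at every depth bound.
  N_0 = 2
  N_1 = 2
  Explicitly: c2, c1.
So there are 2 ground terms available for substitution.
The body mentions the single quantified variable x; since ground terms form a free algebra, no two substitutions collapse to the same formula.
Number of ground instances = 2.

2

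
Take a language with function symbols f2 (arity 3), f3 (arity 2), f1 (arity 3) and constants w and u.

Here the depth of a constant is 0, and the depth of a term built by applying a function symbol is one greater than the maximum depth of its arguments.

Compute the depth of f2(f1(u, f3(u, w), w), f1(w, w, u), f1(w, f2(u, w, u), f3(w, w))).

3

depth(f3(u, w)) = 1 + max(0, 0) = 1
depth(f1(u, f3(u, w), w)) = 1 + max(0, 1, 0) = 2
depth(f1(w, w, u)) = 1 + max(0, 0, 0) = 1
depth(f2(u, w, u)) = 1 + max(0, 0, 0) = 1
depth(f3(w, w)) = 1 + max(0, 0) = 1
depth(f1(w, f2(u, w, u), f3(w, w))) = 1 + max(0, 1, 1) = 2
depth(f2(f1(u, f3(u, w), w), f1(w, w, u), f1(w, f2(u, w, u), f3(w, w)))) = 1 + max(2, 1, 2) = 3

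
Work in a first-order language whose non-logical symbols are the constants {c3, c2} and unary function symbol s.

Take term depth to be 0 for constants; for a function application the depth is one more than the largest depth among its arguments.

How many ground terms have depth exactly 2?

Let N_k = |{terms of depth ≤ k}|. Then N_0 = 2 and N_k = 2 + N_{k-1} for k ≥ 1 (one summand per function symbol, arity giving the exponent).
N_0 = 2
N_1 = 2 + 2 = 4
N_2 = 2 + 4 = 6
Terms of depth exactly 2: N_2 − N_1 = 6 − 4 = 2.

2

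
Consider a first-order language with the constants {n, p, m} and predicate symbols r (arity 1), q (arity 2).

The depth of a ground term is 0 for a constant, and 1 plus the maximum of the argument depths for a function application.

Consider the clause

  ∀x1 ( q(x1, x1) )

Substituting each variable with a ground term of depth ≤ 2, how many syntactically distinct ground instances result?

Ground terms of depth ≤ 2:
  With no function symbols every ground term is a constant, so there are exactly 3 ground terms at every depth bound.
  N_0 = 3
  N_1 = 3
  N_2 = 3
  Explicitly: n, p, m.
So there are 3 ground terms available for substitution.
There is 1 variable to instantiate (x1),  occurring in at least one literal, so different choices give different ground instances.
Number of ground instances = 3.

3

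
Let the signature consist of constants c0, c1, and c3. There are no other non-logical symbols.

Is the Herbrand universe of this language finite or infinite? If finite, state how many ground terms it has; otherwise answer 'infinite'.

3

There are no function symbols, so every ground term is one of the 3 constants.
The Herbrand universe is {c0, c1, c3}, which is finite with 3 elements.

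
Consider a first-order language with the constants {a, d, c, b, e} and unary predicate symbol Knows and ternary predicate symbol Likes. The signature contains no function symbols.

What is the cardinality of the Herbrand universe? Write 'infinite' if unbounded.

There are no function symbols, so every ground term is one of the 5 constants.
The Herbrand universe is {a, d, c, b, e}, which is finite with 5 elements.

5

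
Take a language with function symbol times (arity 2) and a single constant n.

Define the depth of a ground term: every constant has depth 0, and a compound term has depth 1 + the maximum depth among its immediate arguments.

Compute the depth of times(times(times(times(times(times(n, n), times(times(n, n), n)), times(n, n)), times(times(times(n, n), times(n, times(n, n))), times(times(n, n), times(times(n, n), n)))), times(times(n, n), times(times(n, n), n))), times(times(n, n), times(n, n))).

depth(times(n, n)) = 1 + max(0, 0) = 1
depth(times(times(n, n), n)) = 1 + max(1, 0) = 2
depth(times(times(n, n), times(times(n, n), n))) = 1 + max(1, 2) = 3
depth(times(times(times(n, n), times(times(n, n), n)), times(n, n))) = 1 + max(3, 1) = 4
depth(times(n, times(n, n))) = 1 + max(0, 1) = 2
depth(times(times(n, n), times(n, times(n, n)))) = 1 + max(1, 2) = 3
depth(times(times(times(n, n), times(n, times(n, n))), times(times(n, n), times(times(n, n), n)))) = 1 + max(3, 3) = 4
depth(times(times(times(times(n, n), times(times(n, n), n)), times(n, n)), times(times(times(n, n), times(n, times(n, n))), times(times(n, n), times(times(n, n), n))))) = 1 + max(4, 4) = 5
depth(times(times(times(times(times(n, n), times(times(n, n), n)), times(n, n)), times(times(times(n, n), times(n, times(n, n))), times(times(n, n), times(times(n, n), n)))), times(times(n, n), times(times(n, n), n)))) = 1 + max(5, 3) = 6
depth(times(times(n, n), times(n, n))) = 1 + max(1, 1) = 2
depth(times(times(times(times(times(times(n, n), times(times(n, n), n)), times(n, n)), times(times(times(n, n), times(n, times(n, n))), times(times(n, n), times(times(n, n), n)))), times(times(n, n), times(times(n, n), n))), times(times(n, n), times(n, n)))) = 1 + max(6, 2) = 7

7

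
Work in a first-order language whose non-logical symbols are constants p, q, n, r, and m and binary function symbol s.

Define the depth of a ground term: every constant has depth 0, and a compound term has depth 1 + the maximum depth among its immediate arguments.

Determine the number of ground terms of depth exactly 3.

818125

Let N_k count ground terms of depth at most k. Each non-constant term of depth ≤ k is some function symbol applied to depth-≤(k−1) arguments, giving N_k = 5 + N_{k-1}^2.
N_0 = 5
N_1 = 5 + 5^2 = 30
N_2 = 5 + 30^2 = 905
N_3 = 5 + 905^2 = 819030
Terms of depth exactly 3: N_3 − N_2 = 819030 − 905 = 818125.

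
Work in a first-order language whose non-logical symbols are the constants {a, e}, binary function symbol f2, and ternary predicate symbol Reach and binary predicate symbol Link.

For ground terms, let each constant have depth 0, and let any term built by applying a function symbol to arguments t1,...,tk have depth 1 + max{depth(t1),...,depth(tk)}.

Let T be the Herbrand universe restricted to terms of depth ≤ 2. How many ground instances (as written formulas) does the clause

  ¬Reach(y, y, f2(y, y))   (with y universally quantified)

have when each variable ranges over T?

38

Ground terms of depth ≤ 2:
  Count level by level. With function symbols f2/2, the terms of depth ≤ k are the 2 constants together with each function applied to depth-≤(k−1) tuples, so N_k = 2 + N_{k-1}^2.
  N_0 = 2
  N_1 = 2 + 2^2 = 6
  N_2 = 2 + 6^2 = 38
So there are 38 ground terms available for substitution.
There is 1 variable to instantiate (y),  occurring in at least one literal, so different choices give different ground instances.
Number of ground instances = 38.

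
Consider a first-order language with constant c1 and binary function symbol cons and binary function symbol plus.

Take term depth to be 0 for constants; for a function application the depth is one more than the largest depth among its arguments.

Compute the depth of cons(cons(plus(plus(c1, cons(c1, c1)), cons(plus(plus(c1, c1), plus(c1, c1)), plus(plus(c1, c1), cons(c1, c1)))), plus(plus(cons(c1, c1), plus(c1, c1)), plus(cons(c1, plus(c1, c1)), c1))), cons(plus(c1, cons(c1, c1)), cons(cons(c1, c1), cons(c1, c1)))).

depth(cons(c1, c1)) = 1 + max(0, 0) = 1
depth(plus(c1, cons(c1, c1))) = 1 + max(0, 1) = 2
depth(plus(c1, c1)) = 1 + max(0, 0) = 1
depth(plus(plus(c1, c1), plus(c1, c1))) = 1 + max(1, 1) = 2
depth(plus(plus(c1, c1), cons(c1, c1))) = 1 + max(1, 1) = 2
depth(cons(plus(plus(c1, c1), plus(c1, c1)), plus(plus(c1, c1), cons(c1, c1)))) = 1 + max(2, 2) = 3
depth(plus(plus(c1, cons(c1, c1)), cons(plus(plus(c1, c1), plus(c1, c1)), plus(plus(c1, c1), cons(c1, c1))))) = 1 + max(2, 3) = 4
depth(plus(cons(c1, c1), plus(c1, c1))) = 1 + max(1, 1) = 2
depth(cons(c1, plus(c1, c1))) = 1 + max(0, 1) = 2
depth(plus(cons(c1, plus(c1, c1)), c1)) = 1 + max(2, 0) = 3
depth(plus(plus(cons(c1, c1), plus(c1, c1)), plus(cons(c1, plus(c1, c1)), c1))) = 1 + max(2, 3) = 4
depth(cons(plus(plus(c1, cons(c1, c1)), cons(plus(plus(c1, c1), plus(c1, c1)), plus(plus(c1, c1), cons(c1, c1)))), plus(plus(cons(c1, c1), plus(c1, c1)), plus(cons(c1, plus(c1, c1)), c1)))) = 1 + max(4, 4) = 5
depth(cons(cons(c1, c1), cons(c1, c1))) = 1 + max(1, 1) = 2
depth(cons(plus(c1, cons(c1, c1)), cons(cons(c1, c1), cons(c1, c1)))) = 1 + max(2, 2) = 3
depth(cons(cons(plus(plus(c1, cons(c1, c1)), cons(plus(plus(c1, c1), plus(c1, c1)), plus(plus(c1, c1), cons(c1, c1)))), plus(plus(cons(c1, c1), plus(c1, c1)), plus(cons(c1, plus(c1, c1)), c1))), cons(plus(c1, cons(c1, c1)), cons(cons(c1, c1), cons(c1, c1))))) = 1 + max(5, 3) = 6

6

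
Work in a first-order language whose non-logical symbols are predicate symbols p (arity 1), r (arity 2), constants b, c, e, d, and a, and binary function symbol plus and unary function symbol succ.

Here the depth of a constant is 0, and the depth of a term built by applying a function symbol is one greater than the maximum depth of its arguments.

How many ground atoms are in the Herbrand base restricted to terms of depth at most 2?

1601490

First count ground terms of depth ≤ 2.
Let N_k count ground terms of depth at most k. Each non-constant term of depth ≤ k is some function symbol applied to depth-≤(k−1) arguments, giving N_k = 5 + N_{k-1}^2 + N_{k-1}.
N_0 = 5
N_1 = 5 + 5^2 + 5 = 35
N_2 = 5 + 35^2 + 35 = 1265
So |H| = 1265.
A ground atom is a predicate applied to a tuple of terms from H, so the count is the sum over predicates of |H|^arity:
  p: 1265;  r: 1265^2 = 1600225
Total ground atoms: 1265 + 1600225 = 1601490.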